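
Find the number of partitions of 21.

792

Enumerating by decreasing first part gives 792 partitions in all.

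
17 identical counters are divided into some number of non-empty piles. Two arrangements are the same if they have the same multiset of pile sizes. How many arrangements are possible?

297

There are 297 such partitions.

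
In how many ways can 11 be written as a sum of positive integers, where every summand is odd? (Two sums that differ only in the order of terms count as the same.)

Enumerating:
11
1, 1, 9
1, 3, 7
1, 1, 1, 1, 7
1, 5, 5
3, 3, 5
1, 1, 1, 3, 5
1, 1, 1, 1, 1, 1, 5
1, 1, 3, 3, 3
1, 1, 1, 1, 1, 3, 3
1, 1, 1, 1, 1, 1, 1, 1, 3
1, 1, 1, 1, 1, 1, 1, 1, 1, 1, 1
Counting gives 12.

12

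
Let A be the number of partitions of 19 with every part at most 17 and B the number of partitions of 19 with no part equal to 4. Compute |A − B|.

Partitions of 19 with every part at most 17: 488.
Partitions of 19 with no part equal to 4: 314.
|488 − 314| = 174.

174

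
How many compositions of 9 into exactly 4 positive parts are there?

Place 3 bars in the 8 internal gaps of a row of 9 dots: C(8,3) = 56.

56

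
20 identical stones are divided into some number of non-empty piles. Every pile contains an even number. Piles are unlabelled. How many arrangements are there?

There are too many to list fully; the first 12 (by largest part) are:
20
18+2
16+4
16+2+2
14+6
14+4+2
14+2+2+2
12+8
12+6+2
12+4+4
12+4+2+2
12+2+2+2+2
…and 30 more, for 42 total.

42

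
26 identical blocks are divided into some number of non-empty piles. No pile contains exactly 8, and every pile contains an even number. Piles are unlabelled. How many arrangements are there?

Enumerating by decreasing first part gives 71 partitions in all.

71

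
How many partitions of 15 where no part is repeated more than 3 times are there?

105

Enumerating by decreasing first part gives 105 partitions in all.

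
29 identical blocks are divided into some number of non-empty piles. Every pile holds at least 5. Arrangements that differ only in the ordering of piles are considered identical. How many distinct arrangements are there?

A partial list (first 12 by largest part):
29
24+5
23+6
22+7
21+8
20+9
19+10
19+5+5
18+11
18+6+5
17+12
17+7+5
…and 46 more, for 58 total.

58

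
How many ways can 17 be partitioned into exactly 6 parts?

44

A partial list (first 12 by largest part):
12, 1, 1, 1, 1, 1
11, 2, 1, 1, 1, 1
10, 3, 1, 1, 1, 1
10, 2, 2, 1, 1, 1
9, 4, 1, 1, 1, 1
9, 3, 2, 1, 1, 1
9, 2, 2, 2, 1, 1
8, 5, 1, 1, 1, 1
8, 4, 2, 1, 1, 1
8, 3, 3, 1, 1, 1
8, 3, 2, 2, 1, 1
8, 2, 2, 2, 2, 1
…and 32 more, for 44 total.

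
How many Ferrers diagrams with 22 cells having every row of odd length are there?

A full systematic count gives 89.

89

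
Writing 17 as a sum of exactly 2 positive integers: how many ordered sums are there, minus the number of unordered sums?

8

Ordered (compositions into 2 parts): C(16,1) = 16.
Partitions of 17 into exactly 2 parts: 8.
Difference: 16 − 8 = 8.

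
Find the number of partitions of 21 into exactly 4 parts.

72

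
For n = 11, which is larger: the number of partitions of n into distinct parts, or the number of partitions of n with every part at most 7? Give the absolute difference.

37

Partitions of 11 into distinct parts: 12.
Partitions of 11 with every part at most 7: 49.
|12 − 49| = 37.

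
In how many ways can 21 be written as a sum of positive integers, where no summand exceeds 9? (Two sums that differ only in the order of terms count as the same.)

There are 598 such partitions.

598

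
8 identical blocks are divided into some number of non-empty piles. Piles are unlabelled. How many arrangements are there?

22

They are:
8
7+1
6+2
6+1+1
5+3
5+2+1
5+1+1+1
4+4
4+3+1
4+2+2
4+2+1+1
4+1+1+1+1
3+3+2
3+3+1+1
3+2+2+1
3+2+1+1+1
3+1+1+1+1+1
2+2+2+2
2+2+2+1+1
2+2+1+1+1+1
2+1+1+1+1+1+1
1+1+1+1+1+1+1+1
Counting gives 22.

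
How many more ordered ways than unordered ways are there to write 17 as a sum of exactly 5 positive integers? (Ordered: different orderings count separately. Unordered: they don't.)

1773

Compositions: C(16,4) = 1820.
Unordered (partitions into 5 parts): 47.
Difference: 1820 − 47 = 1773.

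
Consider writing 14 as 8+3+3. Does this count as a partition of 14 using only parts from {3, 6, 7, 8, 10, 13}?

Yes

The parts sum to 14, and the condition 'each summand belongs to {3, 6, 7, 8, 10, 13}' holds.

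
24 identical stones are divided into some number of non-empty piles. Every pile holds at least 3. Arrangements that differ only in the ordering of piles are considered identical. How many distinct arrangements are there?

110

Counting exhaustively, 110 partitions satisfy the conditions.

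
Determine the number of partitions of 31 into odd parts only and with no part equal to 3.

Systematic enumeration (by largest part, then next-largest, …) yields 118.

118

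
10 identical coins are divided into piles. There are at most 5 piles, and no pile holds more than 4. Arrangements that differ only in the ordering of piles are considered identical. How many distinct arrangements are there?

12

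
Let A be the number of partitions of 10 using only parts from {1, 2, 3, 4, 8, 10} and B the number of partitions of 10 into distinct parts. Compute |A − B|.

Partitions of 10 using only parts from {1, 2, 3, 4, 8, 10}: 26.
Partitions of 10 into distinct parts: 10.
|26 − 10| = 16.

16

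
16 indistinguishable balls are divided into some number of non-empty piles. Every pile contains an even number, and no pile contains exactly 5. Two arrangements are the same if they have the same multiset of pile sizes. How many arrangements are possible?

22

They are:
16
14 + 2
12 + 4
12 + 2 + 2
10 + 6
10 + 4 + 2
10 + 2 + 2 + 2
8 + 8
8 + 6 + 2
8 + 4 + 4
8 + 4 + 2 + 2
8 + 2 + 2 + 2 + 2
6 + 6 + 4
6 + 6 + 2 + 2
6 + 4 + 4 + 2
6 + 4 + 2 + 2 + 2
6 + 2 + 2 + 2 + 2 + 2
4 + 4 + 4 + 4
4 + 4 + 4 + 2 + 2
4 + 4 + 2 + 2 + 2 + 2
4 + 2 + 2 + 2 + 2 + 2 + 2
2 + 2 + 2 + 2 + 2 + 2 + 2 + 2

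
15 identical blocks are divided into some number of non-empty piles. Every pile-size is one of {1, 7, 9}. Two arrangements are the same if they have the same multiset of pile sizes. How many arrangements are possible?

4

They are:
9, 1, 1, 1, 1, 1, 1
7, 7, 1
7, 1, 1, 1, 1, 1, 1, 1, 1
1, 1, 1, 1, 1, 1, 1, 1, 1, 1, 1, 1, 1, 1, 1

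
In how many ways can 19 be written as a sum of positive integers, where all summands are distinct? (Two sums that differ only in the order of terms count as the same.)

A partial list (first 12 by largest part):
19
18+1
17+2
16+3
16+2+1
15+4
15+3+1
14+5
14+4+1
14+3+2
13+6
13+5+1
…and 42 more, for 54 total.

54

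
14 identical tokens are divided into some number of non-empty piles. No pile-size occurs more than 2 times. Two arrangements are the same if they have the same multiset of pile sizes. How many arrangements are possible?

57

There are too many to list fully; the first 12 (by largest part) are:
14
13 + 1
12 + 2
12 + 1 + 1
11 + 3
11 + 2 + 1
10 + 4
10 + 3 + 1
10 + 2 + 2
10 + 2 + 1 + 1
9 + 5
9 + 4 + 1
…and 45 more, for 57 total.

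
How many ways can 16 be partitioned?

231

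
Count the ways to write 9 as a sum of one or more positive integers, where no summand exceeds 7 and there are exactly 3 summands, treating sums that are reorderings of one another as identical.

Enumerating:
7+1+1
6+2+1
5+3+1
5+2+2
4+4+1
4+3+2
3+3+3

7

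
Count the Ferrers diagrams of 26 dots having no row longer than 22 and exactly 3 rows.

54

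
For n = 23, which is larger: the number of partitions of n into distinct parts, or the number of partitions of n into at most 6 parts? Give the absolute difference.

Partitions of 23 into distinct parts: 104.
Partitions of 23 into at most 6 parts: 454.
|104 − 454| = 350.

350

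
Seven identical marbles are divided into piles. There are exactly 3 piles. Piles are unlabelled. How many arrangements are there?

Enumerating:
5 + 1 + 1
4 + 2 + 1
3 + 3 + 1
3 + 2 + 2
That's 4 in total.

4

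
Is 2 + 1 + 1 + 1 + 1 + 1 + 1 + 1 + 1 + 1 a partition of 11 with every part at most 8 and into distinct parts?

No

The parts sum to 11, and the condition 'all summands are distinct' is violated.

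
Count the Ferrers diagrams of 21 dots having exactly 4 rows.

72

There are 72 such partitions.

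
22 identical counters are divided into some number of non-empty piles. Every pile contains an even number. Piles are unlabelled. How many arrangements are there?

A partial list (first 12 by largest part):
22
20+2
18+4
18+2+2
16+6
16+4+2
16+2+2+2
14+8
14+6+2
14+4+4
14+4+2+2
14+2+2+2+2
…and 44 more, for 56 total.

56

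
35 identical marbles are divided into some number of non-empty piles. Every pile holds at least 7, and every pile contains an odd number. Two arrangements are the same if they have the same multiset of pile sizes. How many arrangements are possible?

10

The partitions of 35 that satisfy the conditions:
35
21 + 7 + 7
19 + 9 + 7
17 + 11 + 7
17 + 9 + 9
15 + 13 + 7
15 + 11 + 9
13 + 13 + 9
13 + 11 + 11
7 + 7 + 7 + 7 + 7
Counting gives 10.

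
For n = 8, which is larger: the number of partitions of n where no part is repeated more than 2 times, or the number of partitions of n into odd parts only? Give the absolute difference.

7

Partitions of 8 where no part is repeated more than 2 times: 13.
Partitions of 8 into odd parts only: 6.
|13 − 6| = 7.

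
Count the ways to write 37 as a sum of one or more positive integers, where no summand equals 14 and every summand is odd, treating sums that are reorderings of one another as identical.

760

Enumerating by decreasing first part gives 760 partitions in all.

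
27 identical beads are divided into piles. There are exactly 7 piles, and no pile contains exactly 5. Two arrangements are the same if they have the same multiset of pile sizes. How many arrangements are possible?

228

Enumerating by decreasing first part gives 228 partitions in all.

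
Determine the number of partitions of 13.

101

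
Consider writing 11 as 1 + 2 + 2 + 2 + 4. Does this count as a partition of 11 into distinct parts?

No

The parts sum to 11, and the condition 'all summands are distinct' is violated.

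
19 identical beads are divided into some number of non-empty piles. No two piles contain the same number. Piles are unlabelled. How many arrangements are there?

54

There are too many to list fully; the first 12 (by largest part) are:
19
1, 18
2, 17
3, 16
1, 2, 16
4, 15
1, 3, 15
5, 14
1, 4, 14
2, 3, 14
6, 13
1, 5, 13
…and 42 more, for 54 total.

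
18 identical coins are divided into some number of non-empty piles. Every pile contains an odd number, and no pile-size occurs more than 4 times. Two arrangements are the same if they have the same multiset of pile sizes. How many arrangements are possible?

There are too many to list fully; the first 12 (by largest part) are:
1, 17
3, 15
1, 1, 1, 15
5, 13
1, 1, 3, 13
7, 11
1, 1, 5, 11
1, 3, 3, 11
1, 1, 1, 1, 3, 11
9, 9
1, 1, 7, 9
1, 3, 5, 9
…and 14 more, for 26 total.

26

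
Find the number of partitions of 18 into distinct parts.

There are too many to list fully; the first 12 (by largest part) are:
18
1+17
2+16
3+15
1+2+15
4+14
1+3+14
5+13
1+4+13
2+3+13
6+12
1+5+12
…and 34 more, for 46 total.

46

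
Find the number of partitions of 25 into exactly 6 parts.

Systematic enumeration (by largest part, then next-largest, …) yields 235.

235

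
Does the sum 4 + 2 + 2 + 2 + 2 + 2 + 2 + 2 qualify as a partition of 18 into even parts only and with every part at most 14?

The parts sum to 18, and the condition 'every summand is even' holds; the condition 'no summand exceeds 14' holds.

Yes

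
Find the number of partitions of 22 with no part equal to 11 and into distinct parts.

78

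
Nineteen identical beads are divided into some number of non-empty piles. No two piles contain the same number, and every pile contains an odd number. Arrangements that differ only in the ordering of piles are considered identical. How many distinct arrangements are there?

6

They are:
19
15,3,1
13,5,1
11,7,1
11,5,3
9,7,3
That's 6 in total.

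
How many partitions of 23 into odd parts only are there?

104

A full systematic count gives 104.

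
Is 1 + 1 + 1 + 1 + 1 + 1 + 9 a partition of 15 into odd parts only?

The parts sum to 15, and the condition 'every summand is odd' holds.

Yes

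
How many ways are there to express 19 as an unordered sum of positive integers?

490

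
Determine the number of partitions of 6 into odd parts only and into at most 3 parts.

Enumerating:
5+1
3+3
Counting gives 2.

2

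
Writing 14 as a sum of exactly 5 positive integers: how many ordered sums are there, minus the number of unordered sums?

Compositions: C(13,4) = 715.
Unordered (partitions into 5 parts): 23.
Difference: 715 − 23 = 692.

692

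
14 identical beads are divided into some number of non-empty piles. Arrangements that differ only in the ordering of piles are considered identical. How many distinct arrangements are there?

135

Enumerating by decreasing first part gives 135 partitions in all.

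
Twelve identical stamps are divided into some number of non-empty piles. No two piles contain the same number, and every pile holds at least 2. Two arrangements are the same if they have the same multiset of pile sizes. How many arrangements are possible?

8

Listing the qualifying partitions of 12:
12
10,2
9,3
8,4
7,5
7,3,2
6,4,2
5,4,3
Counting gives 8.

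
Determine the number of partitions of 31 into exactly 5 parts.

There are 427 such partitions.

427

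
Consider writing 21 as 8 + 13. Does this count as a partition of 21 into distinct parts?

Yes

The parts sum to 21, and the condition 'all summands are distinct' holds.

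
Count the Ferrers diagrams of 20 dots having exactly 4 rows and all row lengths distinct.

23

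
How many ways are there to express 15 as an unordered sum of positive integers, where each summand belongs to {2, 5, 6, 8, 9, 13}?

The partitions of 15 that satisfy the conditions:
13 + 2
9 + 6
9 + 2 + 2 + 2
8 + 5 + 2
6 + 5 + 2 + 2
5 + 5 + 5
5 + 2 + 2 + 2 + 2 + 2

7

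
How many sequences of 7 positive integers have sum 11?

210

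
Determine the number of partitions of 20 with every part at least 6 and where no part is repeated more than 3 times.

8

Enumerating:
20
14 + 6
13 + 7
12 + 8
11 + 9
10 + 10
8 + 6 + 6
7 + 7 + 6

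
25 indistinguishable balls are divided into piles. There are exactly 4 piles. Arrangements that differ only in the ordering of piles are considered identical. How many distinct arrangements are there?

There are 120 such partitions.

120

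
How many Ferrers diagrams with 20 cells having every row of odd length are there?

64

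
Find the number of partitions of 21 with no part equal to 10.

A full systematic count gives 736.

736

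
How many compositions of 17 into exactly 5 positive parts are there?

Place 4 bars in the 16 internal gaps of a row of 17 dots: C(16,4) = 1820.

1820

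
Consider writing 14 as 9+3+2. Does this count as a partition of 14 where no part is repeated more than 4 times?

The parts sum to 14, and the condition 'no summand is used more than 4 times' holds.

Yes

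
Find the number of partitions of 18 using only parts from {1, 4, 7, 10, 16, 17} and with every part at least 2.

2

Listing the qualifying partitions of 18:
10,4,4
7,7,4
That's 2 in total.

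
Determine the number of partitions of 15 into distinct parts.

27

There are too many to list fully; the first 12 (by largest part) are:
15
14,1
13,2
12,3
12,2,1
11,4
11,3,1
10,5
10,4,1
10,3,2
9,6
9,5,1
…and 15 more, for 27 total.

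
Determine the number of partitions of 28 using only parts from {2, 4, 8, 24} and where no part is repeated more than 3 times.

6

Listing the qualifying partitions of 28:
4 + 24
2 + 2 + 24
4 + 8 + 8 + 8
2 + 2 + 8 + 8 + 8
4 + 4 + 4 + 8 + 8
2 + 2 + 4 + 4 + 8 + 8
That's 6 in total.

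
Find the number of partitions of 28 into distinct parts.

222

Counting exhaustively, 222 partitions satisfy the conditions.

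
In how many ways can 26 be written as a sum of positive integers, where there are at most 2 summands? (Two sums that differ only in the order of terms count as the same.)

14

The partitions of 26 that satisfy the conditions:
26
25,1
24,2
23,3
22,4
21,5
20,6
19,7
18,8
17,9
16,10
15,11
14,12
13,13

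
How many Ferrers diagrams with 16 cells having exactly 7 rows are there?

28

There are too many to list fully; the first 12 (by largest part) are:
10,1,1,1,1,1,1
9,2,1,1,1,1,1
8,3,1,1,1,1,1
8,2,2,1,1,1,1
7,4,1,1,1,1,1
7,3,2,1,1,1,1
7,2,2,2,1,1,1
6,5,1,1,1,1,1
6,4,2,1,1,1,1
6,3,3,1,1,1,1
6,3,2,2,1,1,1
6,2,2,2,2,1,1
…and 16 more, for 28 total.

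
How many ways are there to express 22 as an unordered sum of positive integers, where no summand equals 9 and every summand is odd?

Counting exhaustively, 71 partitions satisfy the conditions.

71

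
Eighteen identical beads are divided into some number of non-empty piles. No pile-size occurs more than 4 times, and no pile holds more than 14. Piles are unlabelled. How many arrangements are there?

255

Enumerating by decreasing first part gives 255 partitions in all.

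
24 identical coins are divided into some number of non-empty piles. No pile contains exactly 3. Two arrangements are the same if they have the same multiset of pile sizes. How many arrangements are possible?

Direct enumeration gives 783 partitions.

783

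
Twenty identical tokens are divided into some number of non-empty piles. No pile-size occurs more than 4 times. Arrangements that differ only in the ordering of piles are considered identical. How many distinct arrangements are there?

409

There are 409 such partitions.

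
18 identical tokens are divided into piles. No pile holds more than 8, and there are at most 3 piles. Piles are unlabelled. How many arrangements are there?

Enumerating:
8,8,2
8,7,3
8,6,4
8,5,5
7,7,4
7,6,5
6,6,6
Counting gives 7.

7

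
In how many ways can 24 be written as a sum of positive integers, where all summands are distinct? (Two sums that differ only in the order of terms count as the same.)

122

Systematic enumeration (by largest part, then next-largest, …) yields 122.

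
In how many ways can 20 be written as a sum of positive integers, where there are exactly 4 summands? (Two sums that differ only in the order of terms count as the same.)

64

There are too many to list fully; the first 12 (by largest part) are:
1, 1, 1, 17
1, 1, 2, 16
1, 1, 3, 15
1, 2, 2, 15
1, 1, 4, 14
1, 2, 3, 14
2, 2, 2, 14
1, 1, 5, 13
1, 2, 4, 13
1, 3, 3, 13
2, 2, 3, 13
1, 1, 6, 12
…and 52 more, for 64 total.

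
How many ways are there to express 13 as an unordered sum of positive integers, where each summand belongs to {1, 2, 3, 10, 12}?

Enumerating:
12, 1
10, 3
10, 2, 1
10, 1, 1, 1
3, 3, 3, 3, 1
3, 3, 3, 2, 2
3, 3, 3, 2, 1, 1
3, 3, 3, 1, 1, 1, 1
3, 3, 2, 2, 2, 1
3, 3, 2, 2, 1, 1, 1
3, 3, 2, 1, 1, 1, 1, 1
3, 3, 1, 1, 1, 1, 1, 1, 1
3, 2, 2, 2, 2, 2
3, 2, 2, 2, 2, 1, 1
3, 2, 2, 2, 1, 1, 1, 1
3, 2, 2, 1, 1, 1, 1, 1, 1
3, 2, 1, 1, 1, 1, 1, 1, 1, 1
3, 1, 1, 1, 1, 1, 1, 1, 1, 1, 1
2, 2, 2, 2, 2, 2, 1
2, 2, 2, 2, 2, 1, 1, 1
2, 2, 2, 2, 1, 1, 1, 1, 1
2, 2, 2, 1, 1, 1, 1, 1, 1, 1
2, 2, 1, 1, 1, 1, 1, 1, 1, 1, 1
2, 1, 1, 1, 1, 1, 1, 1, 1, 1, 1, 1
1, 1, 1, 1, 1, 1, 1, 1, 1, 1, 1, 1, 1

25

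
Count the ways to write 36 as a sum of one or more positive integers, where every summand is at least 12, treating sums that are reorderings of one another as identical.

9

The partitions of 36 that satisfy the conditions:
36
24+12
23+13
22+14
21+15
20+16
19+17
18+18
12+12+12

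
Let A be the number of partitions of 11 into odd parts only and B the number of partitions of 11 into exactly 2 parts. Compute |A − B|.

7

Partitions of 11 into odd parts only: 12.
Partitions of 11 into exactly 2 parts: 5.
|12 − 5| = 7.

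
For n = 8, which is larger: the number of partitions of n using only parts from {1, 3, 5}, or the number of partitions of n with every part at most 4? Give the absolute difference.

10

Partitions of 8 using only parts from {1, 3, 5}: 5.
Partitions of 8 with every part at most 4: 15.
|5 − 15| = 10.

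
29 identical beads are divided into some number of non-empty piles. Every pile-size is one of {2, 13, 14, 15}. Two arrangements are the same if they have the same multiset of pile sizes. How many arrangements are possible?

4

Enumerating:
14, 15
2, 2, 2, 2, 2, 2, 2, 15
2, 13, 14
2, 2, 2, 2, 2, 2, 2, 2, 13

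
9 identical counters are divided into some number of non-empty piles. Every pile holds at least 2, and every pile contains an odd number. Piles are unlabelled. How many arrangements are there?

The partitions of 9 that satisfy the conditions:
9
3, 3, 3
That's 2 in total.

2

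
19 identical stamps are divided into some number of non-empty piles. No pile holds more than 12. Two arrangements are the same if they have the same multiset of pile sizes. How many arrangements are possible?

There are 460 such partitions.

460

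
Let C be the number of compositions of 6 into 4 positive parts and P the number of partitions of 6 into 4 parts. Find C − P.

Compositions: C(5,3) = 10.
Unordered (partitions into 4 parts): 2.
Difference: 10 − 2 = 8.

8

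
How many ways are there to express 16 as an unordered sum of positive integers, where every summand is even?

22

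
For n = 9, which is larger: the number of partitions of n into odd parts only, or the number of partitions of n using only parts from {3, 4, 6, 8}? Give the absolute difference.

Partitions of 9 into odd parts only: 8.
Partitions of 9 using only parts from {3, 4, 6, 8}: 2.
|8 − 2| = 6.

6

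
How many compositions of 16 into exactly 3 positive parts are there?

105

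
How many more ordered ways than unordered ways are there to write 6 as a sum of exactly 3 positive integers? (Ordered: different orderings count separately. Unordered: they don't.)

7

Ordered (compositions into 3 parts): C(5,2) = 10.
Unordered (partitions into 3 parts): 3.
Difference: 10 − 3 = 7.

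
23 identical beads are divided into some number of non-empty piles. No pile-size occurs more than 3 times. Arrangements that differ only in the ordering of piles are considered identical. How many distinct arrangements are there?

592

Direct enumeration gives 592 partitions.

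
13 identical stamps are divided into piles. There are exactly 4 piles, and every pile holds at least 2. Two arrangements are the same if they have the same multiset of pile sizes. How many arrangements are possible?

Enumerating:
7,2,2,2
6,3,2,2
5,4,2,2
5,3,3,2
4,4,3,2
4,3,3,3
That's 6 in total.

6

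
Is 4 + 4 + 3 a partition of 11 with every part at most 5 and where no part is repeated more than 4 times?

The parts sum to 11, and the condition 'no summand exceeds 5' holds; the condition 'no summand is used more than 4 times' holds.

Yes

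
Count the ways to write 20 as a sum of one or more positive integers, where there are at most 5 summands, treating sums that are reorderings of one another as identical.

There are 192 such partitions.

192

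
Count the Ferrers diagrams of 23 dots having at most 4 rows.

Systematic enumeration (by largest part, then next-largest, …) yields 150.

150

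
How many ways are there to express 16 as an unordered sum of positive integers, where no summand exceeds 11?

Systematic enumeration (by largest part, then next-largest, …) yields 219.

219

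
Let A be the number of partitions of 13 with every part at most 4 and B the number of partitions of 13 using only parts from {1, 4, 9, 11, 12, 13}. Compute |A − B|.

30

Partitions of 13 with every part at most 4: 39.
Partitions of 13 using only parts from {1, 4, 9, 11, 12, 13}: 9.
|39 − 9| = 30.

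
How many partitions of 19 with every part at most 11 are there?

Enumerating by decreasing first part gives 445 partitions in all.

445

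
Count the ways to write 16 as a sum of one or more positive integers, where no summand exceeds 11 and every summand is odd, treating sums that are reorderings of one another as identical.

29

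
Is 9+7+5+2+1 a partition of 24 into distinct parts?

Yes

The parts sum to 24, and the condition 'all summands are distinct' holds.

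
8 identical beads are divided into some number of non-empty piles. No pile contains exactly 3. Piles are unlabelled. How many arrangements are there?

15

They are:
8
7 + 1
6 + 2
6 + 1 + 1
5 + 2 + 1
5 + 1 + 1 + 1
4 + 4
4 + 2 + 2
4 + 2 + 1 + 1
4 + 1 + 1 + 1 + 1
2 + 2 + 2 + 2
2 + 2 + 2 + 1 + 1
2 + 2 + 1 + 1 + 1 + 1
2 + 1 + 1 + 1 + 1 + 1 + 1
1 + 1 + 1 + 1 + 1 + 1 + 1 + 1
That's 15 in total.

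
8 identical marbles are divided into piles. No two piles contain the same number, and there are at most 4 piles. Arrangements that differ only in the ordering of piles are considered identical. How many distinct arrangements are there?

6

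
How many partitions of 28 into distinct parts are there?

222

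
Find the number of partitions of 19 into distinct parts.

54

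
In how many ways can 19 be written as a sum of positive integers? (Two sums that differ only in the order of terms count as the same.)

490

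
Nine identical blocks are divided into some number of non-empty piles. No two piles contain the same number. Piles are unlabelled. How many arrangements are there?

8

The partitions of 9 that satisfy the conditions:
9
8+1
7+2
6+3
6+2+1
5+4
5+3+1
4+3+2
That's 8 in total.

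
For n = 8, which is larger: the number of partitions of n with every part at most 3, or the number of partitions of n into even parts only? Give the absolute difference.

Partitions of 8 with every part at most 3: 10.
Partitions of 8 into even parts only: 5.
|10 − 5| = 5.

5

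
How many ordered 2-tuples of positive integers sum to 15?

14

A composition of 15 into 2 positive parts is chosen by placing 1 dividers among the 14 gaps between 15 units: C(14,1) = 14.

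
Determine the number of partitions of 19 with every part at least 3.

39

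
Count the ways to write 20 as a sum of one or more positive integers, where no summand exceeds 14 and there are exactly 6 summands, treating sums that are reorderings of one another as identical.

Counting exhaustively, 89 partitions satisfy the conditions.

89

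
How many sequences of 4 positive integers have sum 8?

35

Equivalently, choose which 3 of the 7 gaps become plus signs: C(7,3) = 35.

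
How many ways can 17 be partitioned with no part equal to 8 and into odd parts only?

A partial list (first 12 by largest part):
17
15+1+1
13+3+1
13+1+1+1+1
11+5+1
11+3+3
11+3+1+1+1
11+1+1+1+1+1+1
9+7+1
9+5+3
9+5+1+1+1
9+3+3+1+1
…and 26 more, for 38 total.

38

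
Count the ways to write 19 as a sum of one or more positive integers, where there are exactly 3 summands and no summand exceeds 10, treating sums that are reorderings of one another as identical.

14

They are:
1+8+10
2+7+10
3+6+10
4+5+10
1+9+9
2+8+9
3+7+9
4+6+9
5+5+9
3+8+8
4+7+8
5+6+8
5+7+7
6+6+7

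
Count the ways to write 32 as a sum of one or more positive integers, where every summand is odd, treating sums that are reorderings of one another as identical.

390

Counting exhaustively, 390 partitions satisfy the conditions.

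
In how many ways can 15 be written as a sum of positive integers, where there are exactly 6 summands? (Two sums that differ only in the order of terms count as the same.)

26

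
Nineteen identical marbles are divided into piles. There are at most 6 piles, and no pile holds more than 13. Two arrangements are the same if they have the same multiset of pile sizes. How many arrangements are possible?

216

Enumerating by decreasing first part gives 216 partitions in all.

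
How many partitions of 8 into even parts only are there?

Listing the qualifying partitions of 8:
8
2 + 6
4 + 4
2 + 2 + 4
2 + 2 + 2 + 2
Counting gives 5.

5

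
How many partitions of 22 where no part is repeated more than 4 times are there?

628

Systematic enumeration (by largest part, then next-largest, …) yields 628.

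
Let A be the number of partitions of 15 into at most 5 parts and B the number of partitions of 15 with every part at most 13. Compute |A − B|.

Partitions of 15 into at most 5 parts: 84.
Partitions of 15 with every part at most 13: 174.
|84 − 174| = 90.

90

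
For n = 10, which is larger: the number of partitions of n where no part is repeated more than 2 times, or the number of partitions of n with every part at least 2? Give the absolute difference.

Partitions of 10 where no part is repeated more than 2 times: 22.
Partitions of 10 with every part at least 2: 12.
|22 − 12| = 10.

10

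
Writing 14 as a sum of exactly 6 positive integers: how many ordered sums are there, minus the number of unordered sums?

1267

Ordered (compositions into 6 parts): C(13,5) = 1287.
Partitions of 14 into exactly 6 parts: 20.
Difference: 1287 − 20 = 1267.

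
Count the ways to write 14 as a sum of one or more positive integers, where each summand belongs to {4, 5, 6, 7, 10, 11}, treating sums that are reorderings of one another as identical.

4

Listing the qualifying partitions of 14:
10, 4
7, 7
6, 4, 4
5, 5, 4
Counting gives 4.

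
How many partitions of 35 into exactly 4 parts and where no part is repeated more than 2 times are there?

Enumerating by decreasing first part gives 310 partitions in all.

310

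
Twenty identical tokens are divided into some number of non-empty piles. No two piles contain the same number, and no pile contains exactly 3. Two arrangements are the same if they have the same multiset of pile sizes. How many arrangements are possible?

There are too many to list fully; the first 12 (by largest part) are:
20
19 + 1
18 + 2
17 + 2 + 1
16 + 4
15 + 5
15 + 4 + 1
14 + 6
14 + 5 + 1
14 + 4 + 2
13 + 7
13 + 6 + 1
…and 28 more, for 40 total.

40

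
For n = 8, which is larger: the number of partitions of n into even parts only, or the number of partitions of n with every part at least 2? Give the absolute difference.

Partitions of 8 into even parts only: 5.
Partitions of 8 with every part at least 2: 7.
|5 − 7| = 2.

2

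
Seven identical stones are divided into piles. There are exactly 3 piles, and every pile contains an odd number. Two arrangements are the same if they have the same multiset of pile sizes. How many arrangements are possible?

They are:
5+1+1
3+3+1
That's 2 in total.

2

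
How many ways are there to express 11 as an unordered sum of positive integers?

56

A partial list (first 12 by largest part):
11
1,10
2,9
1,1,9
3,8
1,2,8
1,1,1,8
4,7
1,3,7
2,2,7
1,1,2,7
1,1,1,1,7
…and 44 more, for 56 total.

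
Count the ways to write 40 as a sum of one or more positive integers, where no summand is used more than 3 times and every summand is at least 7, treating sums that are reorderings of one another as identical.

Counting exhaustively, 93 partitions satisfy the conditions.

93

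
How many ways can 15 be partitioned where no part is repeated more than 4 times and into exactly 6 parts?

Listing the qualifying partitions of 15:
1+1+1+1+2+9
1+1+1+1+3+8
1+1+1+2+2+8
1+1+1+1+4+7
1+1+1+2+3+7
1+1+2+2+2+7
1+1+1+1+5+6
1+1+1+2+4+6
1+1+1+3+3+6
1+1+2+2+3+6
1+2+2+2+2+6
1+1+1+2+5+5
1+1+1+3+4+5
1+1+2+2+4+5
1+1+2+3+3+5
1+2+2+2+3+5
1+1+1+4+4+4
1+1+2+3+4+4
1+2+2+2+4+4
1+1+3+3+3+4
1+2+2+3+3+4
2+2+2+2+3+4
1+2+3+3+3+3
2+2+2+3+3+3
That's 24 in total.

24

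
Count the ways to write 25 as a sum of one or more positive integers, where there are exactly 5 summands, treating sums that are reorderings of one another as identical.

Counting exhaustively, 192 partitions satisfy the conditions.

192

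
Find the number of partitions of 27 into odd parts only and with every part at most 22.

188

There are 188 such partitions.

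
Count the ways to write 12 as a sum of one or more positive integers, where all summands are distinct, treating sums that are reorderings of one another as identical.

15

The partitions of 12 that satisfy the conditions:
12
11,1
10,2
9,3
9,2,1
8,4
8,3,1
7,5
7,4,1
7,3,2
6,5,1
6,4,2
6,3,2,1
5,4,3
5,4,2,1
Counting gives 15.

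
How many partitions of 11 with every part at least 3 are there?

Enumerating:
11
8,3
7,4
6,5
5,3,3
4,4,3

6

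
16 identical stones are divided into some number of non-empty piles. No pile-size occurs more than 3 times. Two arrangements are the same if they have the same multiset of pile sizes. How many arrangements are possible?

Systematic enumeration (by largest part, then next-largest, …) yields 132.

132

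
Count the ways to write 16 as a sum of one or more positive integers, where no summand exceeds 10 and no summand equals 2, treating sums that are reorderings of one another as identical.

Direct enumeration gives 84 partitions.

84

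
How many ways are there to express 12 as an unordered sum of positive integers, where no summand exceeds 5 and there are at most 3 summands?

Listing the qualifying partitions of 12:
5, 5, 2
5, 4, 3
4, 4, 4
That's 3 in total.

3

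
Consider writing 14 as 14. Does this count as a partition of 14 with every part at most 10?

No

The parts sum to 14, and the condition 'no summand exceeds 10' is violated.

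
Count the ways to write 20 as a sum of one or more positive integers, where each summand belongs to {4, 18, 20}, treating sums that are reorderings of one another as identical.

Listing the qualifying partitions of 20:
20
4+4+4+4+4
Counting gives 2.

2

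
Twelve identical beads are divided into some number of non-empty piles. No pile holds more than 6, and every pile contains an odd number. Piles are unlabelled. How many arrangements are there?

9

Listing the qualifying partitions of 12:
5+5+1+1
5+3+3+1
5+3+1+1+1+1
5+1+1+1+1+1+1+1
3+3+3+3
3+3+3+1+1+1
3+3+1+1+1+1+1+1
3+1+1+1+1+1+1+1+1+1
1+1+1+1+1+1+1+1+1+1+1+1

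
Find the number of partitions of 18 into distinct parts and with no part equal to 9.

39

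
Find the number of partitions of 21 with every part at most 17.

There are 785 such partitions.

785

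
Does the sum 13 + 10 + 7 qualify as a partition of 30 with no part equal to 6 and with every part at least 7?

The parts sum to 30, and the condition 'no summand equals 6' holds; the condition 'every summand is at least 7' holds.

Yes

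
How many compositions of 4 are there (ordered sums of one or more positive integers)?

8

The number of compositions of n is 2^(n−1); here 2^3 = 8.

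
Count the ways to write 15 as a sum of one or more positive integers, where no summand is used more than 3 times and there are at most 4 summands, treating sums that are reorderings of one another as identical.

54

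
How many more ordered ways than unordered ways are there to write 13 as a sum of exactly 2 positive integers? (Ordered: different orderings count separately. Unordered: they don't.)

6

Compositions: C(12,1) = 12.
Unordered (partitions into 2 parts): 6.
Difference: 12 − 6 = 6.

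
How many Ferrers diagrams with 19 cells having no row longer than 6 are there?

There are 235 such partitions.

235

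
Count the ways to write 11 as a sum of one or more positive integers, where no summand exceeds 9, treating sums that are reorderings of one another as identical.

54

There are too many to list fully; the first 12 (by largest part) are:
9, 2
9, 1, 1
8, 3
8, 2, 1
8, 1, 1, 1
7, 4
7, 3, 1
7, 2, 2
7, 2, 1, 1
7, 1, 1, 1, 1
6, 5
6, 4, 1
…and 42 more, for 54 total.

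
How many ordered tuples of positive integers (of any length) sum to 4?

There are 3 gaps and each independently is a cut or not, giving 2^3 = 8.

8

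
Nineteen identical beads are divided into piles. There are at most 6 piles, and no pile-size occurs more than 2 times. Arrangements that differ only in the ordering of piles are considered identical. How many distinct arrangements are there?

Direct enumeration gives 157 partitions.

157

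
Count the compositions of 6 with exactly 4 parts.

10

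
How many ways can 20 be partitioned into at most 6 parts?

282

A full systematic count gives 282.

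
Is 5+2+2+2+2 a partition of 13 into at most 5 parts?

Yes

The parts sum to 13, and the condition 'there are at most 5 summands' holds.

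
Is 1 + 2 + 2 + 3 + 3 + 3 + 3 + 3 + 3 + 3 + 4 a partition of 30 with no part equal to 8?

The parts sum to 30, and the condition 'no summand equals 8' holds.

Yes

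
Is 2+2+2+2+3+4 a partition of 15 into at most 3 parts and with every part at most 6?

The parts sum to 15, and the condition 'there are at most 3 summands' is violated.

No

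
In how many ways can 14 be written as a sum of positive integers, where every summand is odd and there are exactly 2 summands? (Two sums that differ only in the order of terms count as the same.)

Enumerating:
1+13
3+11
5+9
7+7

4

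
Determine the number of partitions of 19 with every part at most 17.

A full systematic count gives 488.

488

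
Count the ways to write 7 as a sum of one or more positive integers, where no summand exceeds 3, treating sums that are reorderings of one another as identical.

8

Listing the qualifying partitions of 7:
3,3,1
3,2,2
3,2,1,1
3,1,1,1,1
2,2,2,1
2,2,1,1,1
2,1,1,1,1,1
1,1,1,1,1,1,1
That's 8 in total.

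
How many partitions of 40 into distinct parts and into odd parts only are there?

46

There are too many to list fully; the first 12 (by largest part) are:
39,1
37,3
35,5
33,7
31,9
31,5,3,1
29,11
29,7,3,1
27,13
27,9,3,1
27,7,5,1
25,15
…and 34 more, for 46 total.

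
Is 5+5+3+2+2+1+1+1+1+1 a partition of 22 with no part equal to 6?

Yes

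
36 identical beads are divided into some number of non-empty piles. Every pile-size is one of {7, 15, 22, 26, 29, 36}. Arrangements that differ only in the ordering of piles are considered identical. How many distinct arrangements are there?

4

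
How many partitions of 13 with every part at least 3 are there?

10

Enumerating:
13
10 + 3
9 + 4
8 + 5
7 + 6
7 + 3 + 3
6 + 4 + 3
5 + 5 + 3
5 + 4 + 4
4 + 3 + 3 + 3
Counting gives 10.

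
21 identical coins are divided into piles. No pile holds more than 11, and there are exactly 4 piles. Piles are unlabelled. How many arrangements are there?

49

There are too many to list fully; the first 12 (by largest part) are:
11, 8, 1, 1
11, 7, 2, 1
11, 6, 3, 1
11, 6, 2, 2
11, 5, 4, 1
11, 5, 3, 2
11, 4, 4, 2
11, 4, 3, 3
10, 9, 1, 1
10, 8, 2, 1
10, 7, 3, 1
10, 7, 2, 2
…and 37 more, for 49 total.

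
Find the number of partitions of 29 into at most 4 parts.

Enumerating by decreasing first part gives 270 partitions in all.

270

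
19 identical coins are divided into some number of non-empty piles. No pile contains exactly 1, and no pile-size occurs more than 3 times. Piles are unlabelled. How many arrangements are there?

Direct enumeration gives 86 partitions.

86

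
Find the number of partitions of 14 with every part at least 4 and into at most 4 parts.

7

They are:
14
10+4
9+5
8+6
7+7
6+4+4
5+5+4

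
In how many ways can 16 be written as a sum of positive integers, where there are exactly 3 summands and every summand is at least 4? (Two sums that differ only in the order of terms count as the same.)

4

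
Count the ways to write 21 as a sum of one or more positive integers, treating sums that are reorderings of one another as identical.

Direct enumeration gives 792 partitions.

792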